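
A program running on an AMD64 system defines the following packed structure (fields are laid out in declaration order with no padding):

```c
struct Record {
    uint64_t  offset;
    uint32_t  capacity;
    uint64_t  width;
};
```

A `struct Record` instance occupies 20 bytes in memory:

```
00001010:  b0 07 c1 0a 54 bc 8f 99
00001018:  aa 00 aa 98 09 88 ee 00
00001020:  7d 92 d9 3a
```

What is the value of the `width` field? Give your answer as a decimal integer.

4240581589730232329

`width` follows `offset` (8 B), `capacity` (4 B), so it starts at offset 8 + 4 = 12 and occupies 8 bytes.
Bytes at offsets 12..19: 09 88 EE 00 7D 92 D9 3A.
Little-endian: lowest address holds the least-significant byte.
Reassemble most-significant byte first: 3A D9 92 7D 00 EE 88 09 → 0x3AD9927D00EE8809.
0x3AD9927D00EE8809 = 4240581589730232329.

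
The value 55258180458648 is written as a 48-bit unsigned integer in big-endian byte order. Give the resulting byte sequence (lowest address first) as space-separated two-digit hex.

55258180458648 in hexadecimal, padded to 48 bits, is 0x3241CC379898.
Split into bytes (most-significant first): 32 41 CC 37 98 98.
In big-endian order the high byte comes first in memory.
So the memory order matches the most-significant-first order: 32 41 CC 37 98 98.

32 41 CC 37 98 98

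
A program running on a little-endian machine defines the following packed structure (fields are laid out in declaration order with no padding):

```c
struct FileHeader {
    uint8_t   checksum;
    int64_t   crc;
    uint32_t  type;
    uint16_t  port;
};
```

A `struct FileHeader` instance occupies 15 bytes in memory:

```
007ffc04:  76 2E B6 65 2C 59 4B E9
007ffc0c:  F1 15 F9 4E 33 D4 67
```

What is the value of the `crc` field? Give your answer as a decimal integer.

`crc` follows `checksum` (1 byte), so it starts at byte offset 1 and occupies 8 bytes.
Bytes at offsets 1..8: 2E B6 65 2C 59 4B E9 F1.
Little-endian: lowest address holds the least-significant byte.
Reassemble most-significant byte first: F1 E9 4B 59 2C 65 B6 2E → 0xF1E94B592C65B62E.
Top bit is set, so as a signed 64-bit value this is 0xF1E94B592C65B62E − 2^64 = -1015197394626300370.

-1015197394626300370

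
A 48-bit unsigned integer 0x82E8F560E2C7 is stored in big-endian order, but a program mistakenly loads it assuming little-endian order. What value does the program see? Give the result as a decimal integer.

Stored big-endian, the bytes at ascending addresses are 82 E8 F5 60 E2 C7.
Read back as little-endian, the first byte is least significant, giving 0xC7E260F5E882.
0xC7E260F5E882 = 219775103264898.

219775103264898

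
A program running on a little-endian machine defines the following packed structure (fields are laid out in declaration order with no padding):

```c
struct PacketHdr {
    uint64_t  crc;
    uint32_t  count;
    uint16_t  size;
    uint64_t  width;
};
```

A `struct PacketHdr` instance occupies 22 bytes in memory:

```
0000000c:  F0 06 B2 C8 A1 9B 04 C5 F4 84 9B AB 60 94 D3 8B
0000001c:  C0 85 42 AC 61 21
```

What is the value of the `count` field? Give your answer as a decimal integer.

2879096052

`count` follows `crc` (8 bytes), so it starts at byte offset 8 and occupies 4 bytes.
Bytes at offsets 8..11: F4 84 9B AB.
Little-endian: lowest address holds the least-significant byte.
Reassemble most-significant byte first: AB 9B 84 F4 → 0xAB9B84F4.
0xAB9B84F4 = 2879096052.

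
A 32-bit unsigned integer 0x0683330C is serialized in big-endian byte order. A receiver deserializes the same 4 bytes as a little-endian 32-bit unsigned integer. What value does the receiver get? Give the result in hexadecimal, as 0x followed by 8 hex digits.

Stored big-endian, the bytes at ascending addresses are 06 83 33 0C.
Read back as little-endian, the first byte is least significant, giving 0x0C338306.

0x0C338306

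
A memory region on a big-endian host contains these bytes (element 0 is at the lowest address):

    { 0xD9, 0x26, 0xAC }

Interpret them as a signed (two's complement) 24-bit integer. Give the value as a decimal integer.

-2546004

Big-endian: lowest address holds the most-significant byte.
The bytes are already most-significant first: 0xD926AC.
Top bit is set, so as a signed 24-bit value this is 0xD926AC − 2^24 = -2546004.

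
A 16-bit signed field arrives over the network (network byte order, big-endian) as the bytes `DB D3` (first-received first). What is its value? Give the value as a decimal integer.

-9261

Big-endian stores the most-significant byte at the lowest address.
The bytes are already most-significant first: 0xDBD3.
Top bit is set, so as a signed 16-bit value this is 0xDBD3 − 2^16 = -9261.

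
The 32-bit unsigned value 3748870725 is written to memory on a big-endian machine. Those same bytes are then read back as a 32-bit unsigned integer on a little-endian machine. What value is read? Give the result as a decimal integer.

3748870725 in 32-bit hexadecimal is 0xDF733A45.
Stored big-endian, the bytes at ascending addresses are DF 73 3A 45.
Read back as little-endian, the first byte is least significant, giving 0x453A73DF.
0x453A73DF = 1161458655.

1161458655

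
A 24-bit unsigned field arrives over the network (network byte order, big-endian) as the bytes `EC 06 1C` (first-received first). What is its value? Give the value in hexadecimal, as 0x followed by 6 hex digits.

Big-endian: lowest address holds the most-significant byte.
The bytes are already most-significant first: 0xEC061C.

0xEC061C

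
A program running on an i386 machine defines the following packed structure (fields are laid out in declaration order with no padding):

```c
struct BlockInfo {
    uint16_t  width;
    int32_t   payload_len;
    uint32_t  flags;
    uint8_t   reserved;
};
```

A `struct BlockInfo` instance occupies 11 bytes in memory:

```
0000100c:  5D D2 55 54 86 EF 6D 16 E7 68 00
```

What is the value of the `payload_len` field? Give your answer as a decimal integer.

`payload_len` follows `width` (2 bytes), so it starts at byte offset 2 and occupies 4 bytes.
Bytes at offsets 2..5: 55 54 86 EF.
Little-endian stores the least-significant byte at the lowest address.
Reassemble most-significant byte first: EF 86 54 55 → 0xEF865455.
Top bit is set, so as a signed 32-bit value this is 0xEF865455 − 2^32 = -276409259.

-276409259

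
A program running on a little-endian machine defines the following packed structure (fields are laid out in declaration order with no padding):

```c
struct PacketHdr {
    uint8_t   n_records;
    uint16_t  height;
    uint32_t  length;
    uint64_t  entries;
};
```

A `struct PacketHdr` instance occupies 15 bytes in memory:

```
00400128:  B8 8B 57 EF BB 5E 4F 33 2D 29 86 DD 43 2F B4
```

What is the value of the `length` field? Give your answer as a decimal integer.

`length` follows `n_records` (1 B), `height` (2 B), so it starts at offset 1 + 2 = 3 and occupies 4 bytes.
Bytes at offsets 3..6: EF BB 5E 4F.
In little-endian order the low byte comes first in memory.
Reassemble most-significant byte first: 4F 5E BB EF → 0x4F5EBBEF.
0x4F5EBBEF = 1331608559.

1331608559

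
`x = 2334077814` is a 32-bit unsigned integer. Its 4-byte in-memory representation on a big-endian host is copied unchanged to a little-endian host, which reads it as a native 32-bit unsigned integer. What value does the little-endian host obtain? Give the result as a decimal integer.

2334077814 in 32-bit hexadecimal is 0x8B1F3376.
Stored big-endian, the bytes at ascending addresses are 8B 1F 33 76.
Read back as little-endian, the first byte is least significant, giving 0x76331F8B.
0x76331F8B = 1983061899.

1983061899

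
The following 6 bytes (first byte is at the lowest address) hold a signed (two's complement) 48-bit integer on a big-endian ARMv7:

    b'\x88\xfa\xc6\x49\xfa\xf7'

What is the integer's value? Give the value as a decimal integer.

In big-endian order the high byte comes first in memory.
The bytes are already most-significant first: 0x88FAC649FAF7.
Top bit is set, so as a signed 48-bit value this is 0x88FAC649FAF7 − 2^48 = -130864326771977.

-130864326771977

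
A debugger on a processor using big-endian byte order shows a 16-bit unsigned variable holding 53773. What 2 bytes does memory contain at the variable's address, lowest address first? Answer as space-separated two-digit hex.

53773 in hexadecimal, padded to 16 bits, is 0xD20D.
Split into bytes (most-significant first): D2 0D.
Big-endian: lowest address holds the most-significant byte.
So the memory order matches the most-significant-first order: D2 0D.

D2 0D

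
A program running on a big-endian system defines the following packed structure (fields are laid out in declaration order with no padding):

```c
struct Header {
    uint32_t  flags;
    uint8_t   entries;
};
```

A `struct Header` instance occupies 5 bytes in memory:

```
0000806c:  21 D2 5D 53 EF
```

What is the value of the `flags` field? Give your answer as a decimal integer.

`flags` is the first field, at byte offset 0, occupying 4 bytes.
Bytes at offsets 0..3: 21 D2 5D 53.
Big-endian: lowest address holds the most-significant byte.
The bytes are already most-significant first: 0x21D25D53.
0x21D25D53 = 567434579.

567434579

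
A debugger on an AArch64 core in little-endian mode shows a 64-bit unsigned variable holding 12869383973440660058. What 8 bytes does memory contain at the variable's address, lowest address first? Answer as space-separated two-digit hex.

12869383973440660058 in hexadecimal, padded to 64 bits, is 0xB2993C89F709225A.
Split into bytes (most-significant first): B2 99 3C 89 F7 09 22 5A.
Little-endian: lowest address holds the least-significant byte.
So at ascending addresses the bytes are 5A 22 09 F7 89 3C 99 B2.

5A 22 09 F7 89 3C 99 B2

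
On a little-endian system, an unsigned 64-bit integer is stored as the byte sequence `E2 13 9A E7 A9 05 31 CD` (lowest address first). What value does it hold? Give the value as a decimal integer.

14785605278927295458

Little-endian stores the least-significant byte at the lowest address.
Reassemble most-significant byte first: CD 31 05 A9 E7 9A 13 E2 → 0xCD3105A9E79A13E2.
0xCD3105A9E79A13E2 = 14785605278927295458.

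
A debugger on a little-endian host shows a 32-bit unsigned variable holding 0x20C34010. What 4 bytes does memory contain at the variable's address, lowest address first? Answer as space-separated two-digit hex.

Split into bytes (most-significant first): 20 C3 40 10.
In little-endian order the low byte comes first in memory.
So at ascending addresses the bytes are 10 40 C3 20.

10 40 C3 20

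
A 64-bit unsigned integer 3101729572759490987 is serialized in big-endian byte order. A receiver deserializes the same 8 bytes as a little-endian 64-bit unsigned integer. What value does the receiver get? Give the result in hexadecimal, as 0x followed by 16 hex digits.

0xAB51A7DD9C8E0B2B

3101729572759490987 in 64-bit hexadecimal is 0x2B0B8E9CDDA751AB.
Stored big-endian, the bytes at ascending addresses are 2B 0B 8E 9C DD A7 51 AB.
Read back as little-endian, the first byte is least significant, giving 0xAB51A7DD9C8E0B2B.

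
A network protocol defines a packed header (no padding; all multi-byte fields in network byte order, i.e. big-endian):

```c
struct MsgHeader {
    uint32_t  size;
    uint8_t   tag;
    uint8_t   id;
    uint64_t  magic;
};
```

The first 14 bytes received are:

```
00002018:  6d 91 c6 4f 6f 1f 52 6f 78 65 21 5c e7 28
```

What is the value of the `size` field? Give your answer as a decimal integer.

`size` is the first field, at byte offset 0, occupying 4 bytes.
Bytes at offsets 0..3: 6D 91 C6 4F.
In big-endian order the high byte comes first in memory.
The bytes are already most-significant first: 0x6D91C64F.
0x6D91C64F = 1838270031.

1838270031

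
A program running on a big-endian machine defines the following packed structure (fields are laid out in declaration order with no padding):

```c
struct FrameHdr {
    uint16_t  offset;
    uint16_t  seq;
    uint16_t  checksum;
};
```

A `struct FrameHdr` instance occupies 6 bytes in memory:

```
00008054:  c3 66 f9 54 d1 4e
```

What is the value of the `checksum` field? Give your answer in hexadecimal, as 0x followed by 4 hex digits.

0xD14E

`checksum` follows `offset` (2 B), `seq` (2 B), so it starts at offset 2 + 2 = 4 and occupies 2 bytes.
Bytes at offsets 4..5: D1 4E.
Big-endian stores the most-significant byte at the lowest address.
The bytes are already most-significant first: 0xD14E.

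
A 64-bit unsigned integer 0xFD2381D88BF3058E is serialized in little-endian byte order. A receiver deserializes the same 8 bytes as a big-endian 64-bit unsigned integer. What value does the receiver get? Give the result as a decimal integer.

Stored little-endian, the bytes at ascending addresses are 8E 05 F3 8B D8 81 23 FD.
Read back as big-endian, the last byte is least significant, giving 0x8E05F38BD88123FD.
0x8E05F38BD88123FD = 10233853510227665917.

10233853510227665917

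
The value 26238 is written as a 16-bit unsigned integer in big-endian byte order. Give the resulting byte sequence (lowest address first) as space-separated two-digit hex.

66 7E

26238 in hexadecimal, padded to 16 bits, is 0x667E.
Split into bytes (most-significant first): 66 7E.
Big-endian stores the most-significant byte at the lowest address.
So the memory order matches the most-significant-first order: 66 7E.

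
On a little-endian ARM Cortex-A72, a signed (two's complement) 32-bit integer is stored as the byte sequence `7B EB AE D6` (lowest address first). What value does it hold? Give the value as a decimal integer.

In little-endian order the low byte comes first in memory.
Reassemble most-significant byte first: D6 AE EB 7B → 0xD6AEEB7B.
Top bit is set, so as a signed 32-bit value this is 0xD6AEEB7B − 2^32 = -693179525.

-693179525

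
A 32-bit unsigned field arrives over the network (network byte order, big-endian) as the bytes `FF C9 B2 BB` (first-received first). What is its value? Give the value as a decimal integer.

4291408571

Big-endian stores the most-significant byte at the lowest address.
The bytes are already most-significant first: 0xFFC9B2BB.
0xFFC9B2BB = 4291408571.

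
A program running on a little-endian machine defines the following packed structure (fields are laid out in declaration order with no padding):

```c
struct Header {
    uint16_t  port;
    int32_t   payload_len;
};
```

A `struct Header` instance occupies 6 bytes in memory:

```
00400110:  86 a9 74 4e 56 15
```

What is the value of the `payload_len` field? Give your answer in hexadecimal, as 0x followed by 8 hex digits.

0x15564E74

`payload_len` follows `port` (2 bytes), so it starts at byte offset 2 and occupies 4 bytes.
Bytes at offsets 2..5: 74 4E 56 15.
Little-endian: lowest address holds the least-significant byte.
Reassemble most-significant byte first: 15 56 4E 74 → 0x15564E74.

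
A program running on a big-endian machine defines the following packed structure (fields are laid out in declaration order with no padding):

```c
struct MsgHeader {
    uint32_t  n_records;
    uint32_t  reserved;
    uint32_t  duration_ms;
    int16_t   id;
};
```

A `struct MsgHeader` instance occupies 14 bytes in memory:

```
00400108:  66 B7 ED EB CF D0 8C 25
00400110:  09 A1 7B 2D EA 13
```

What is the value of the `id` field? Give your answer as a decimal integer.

-5613

`id` follows `n_records` (4 B), `reserved` (4 B), `duration_ms` (4 B), so it starts at offset 4 + 4 + 4 = 12 and occupies 2 bytes.
Bytes at offsets 12..13: EA 13.
In big-endian order the high byte comes first in memory.
The bytes are already most-significant first: 0xEA13.
Top bit is set, so as a signed 16-bit value this is 0xEA13 − 2^16 = -5613.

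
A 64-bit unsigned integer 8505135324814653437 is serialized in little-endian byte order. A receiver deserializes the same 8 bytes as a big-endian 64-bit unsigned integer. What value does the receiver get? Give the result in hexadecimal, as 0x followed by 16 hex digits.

0xFD37340A844F0876

8505135324814653437 in 64-bit hexadecimal is 0x76084F840A3437FD.
Stored little-endian, the bytes at ascending addresses are FD 37 34 0A 84 4F 08 76.
Read back as big-endian, the last byte is least significant, giving 0xFD37340A844F0876.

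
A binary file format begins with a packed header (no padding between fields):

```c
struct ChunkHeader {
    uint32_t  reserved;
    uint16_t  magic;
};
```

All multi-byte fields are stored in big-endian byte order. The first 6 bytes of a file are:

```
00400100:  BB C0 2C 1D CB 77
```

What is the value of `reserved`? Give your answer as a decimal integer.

3149933597

`reserved` is the first field, at byte offset 0, occupying 4 bytes.
Bytes at offsets 0..3: BB C0 2C 1D.
Big-endian stores the most-significant byte at the lowest address.
The bytes are already most-significant first: 0xBBC02C1D.
0xBBC02C1D = 3149933597.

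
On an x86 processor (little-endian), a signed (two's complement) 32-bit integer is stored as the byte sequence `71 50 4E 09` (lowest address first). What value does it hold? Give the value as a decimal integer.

In little-endian order the low byte comes first in memory.
Reassemble most-significant byte first: 09 4E 50 71 → 0x094E5071.
0x094E5071 = 156127345.

156127345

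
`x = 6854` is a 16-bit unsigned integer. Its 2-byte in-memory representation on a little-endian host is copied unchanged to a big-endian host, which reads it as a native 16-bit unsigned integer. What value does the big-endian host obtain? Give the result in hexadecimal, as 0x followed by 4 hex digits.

6854 in 16-bit hexadecimal is 0x1AC6.
Stored little-endian, the bytes at ascending addresses are C6 1A.
Read back as big-endian, the last byte is least significant, giving 0xC61A.

0xC61A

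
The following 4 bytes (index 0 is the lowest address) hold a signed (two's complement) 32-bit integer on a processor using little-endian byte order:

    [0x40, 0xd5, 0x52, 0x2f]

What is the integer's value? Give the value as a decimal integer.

In little-endian order the low byte comes first in memory.
Reassemble most-significant byte first: 2F 52 D5 40 → 0x2F52D540.
0x2F52D540 = 793957696.

793957696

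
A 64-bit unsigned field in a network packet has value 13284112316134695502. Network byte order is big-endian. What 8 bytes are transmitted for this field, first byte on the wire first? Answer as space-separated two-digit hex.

B8 5A A5 C4 EF 99 A2 4E

13284112316134695502 in hexadecimal, padded to 64 bits, is 0xB85AA5C4EF99A24E.
Split into bytes (most-significant first): B8 5A A5 C4 EF 99 A2 4E.
Big-endian stores the most-significant byte at the lowest address.
So the memory order matches the most-significant-first order: B8 5A A5 C4 EF 99 A2 4E.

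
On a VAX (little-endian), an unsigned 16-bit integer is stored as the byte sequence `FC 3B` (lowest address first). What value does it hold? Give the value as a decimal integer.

In little-endian order the low byte comes first in memory.
Reassemble most-significant byte first: 3B FC → 0x3BFC.
0x3BFC = 15356.

15356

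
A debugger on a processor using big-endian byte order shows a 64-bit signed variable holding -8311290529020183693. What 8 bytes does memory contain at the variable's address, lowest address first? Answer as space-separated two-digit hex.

8C A8 5D 4C 88 AE FB 73

Two's complement of -8311290529020183693 in 64 bits: 8311290529020183693 = 0x7357A2B37751048D; invert → 0x8CA85D4C88AEFB72; add 1 → 0x8CA85D4C88AEFB73.
Split into bytes (most-significant first): 8C A8 5D 4C 88 AE FB 73.
Big-endian: lowest address holds the most-significant byte.
So the memory order matches the most-significant-first order: 8C A8 5D 4C 88 AE FB 73.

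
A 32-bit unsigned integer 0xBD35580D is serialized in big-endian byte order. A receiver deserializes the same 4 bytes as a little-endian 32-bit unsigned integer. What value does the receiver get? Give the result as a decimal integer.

223884733

Stored big-endian, the bytes at ascending addresses are BD 35 58 0D.
Read back as little-endian, the first byte is least significant, giving 0x0D5835BD.
0x0D5835BD = 223884733.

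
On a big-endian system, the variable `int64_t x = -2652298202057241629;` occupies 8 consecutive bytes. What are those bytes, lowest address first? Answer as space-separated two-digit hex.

Two's complement of -2652298202057241629 in 64 bits: 2652298202057241629 = 0x24CEDB298C07741D; invert → 0xDB3124D673F88BE2; add 1 → 0xDB3124D673F88BE3.
Split into bytes (most-significant first): DB 31 24 D6 73 F8 8B E3.
In big-endian order the high byte comes first in memory.
So the memory order matches the most-significant-first order: DB 31 24 D6 73 F8 8B E3.

DB 31 24 D6 73 F8 8B E3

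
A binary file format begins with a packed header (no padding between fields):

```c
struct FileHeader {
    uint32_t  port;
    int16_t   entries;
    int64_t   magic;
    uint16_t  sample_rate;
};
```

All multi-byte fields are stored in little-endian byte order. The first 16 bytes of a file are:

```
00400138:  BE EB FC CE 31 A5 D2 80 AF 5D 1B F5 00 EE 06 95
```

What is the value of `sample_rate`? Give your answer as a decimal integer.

`sample_rate` follows `port` (4 B), `entries` (2 B), `magic` (8 B), so it starts at offset 4 + 2 + 8 = 14 and occupies 2 bytes.
Bytes at offsets 14..15: 06 95.
In little-endian order the low byte comes first in memory.
Reassemble most-significant byte first: 95 06 → 0x9506.
0x9506 = 38150.

38150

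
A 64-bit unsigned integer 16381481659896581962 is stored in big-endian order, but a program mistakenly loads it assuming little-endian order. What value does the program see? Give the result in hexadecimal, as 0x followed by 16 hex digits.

16381481659896581962 in 64-bit hexadecimal is 0xE356B6C6E0B64F4A.
Stored big-endian, the bytes at ascending addresses are E3 56 B6 C6 E0 B6 4F 4A.
Read back as little-endian, the first byte is least significant, giving 0x4A4FB6E0C6B656E3.

0x4A4FB6E0C6B656E3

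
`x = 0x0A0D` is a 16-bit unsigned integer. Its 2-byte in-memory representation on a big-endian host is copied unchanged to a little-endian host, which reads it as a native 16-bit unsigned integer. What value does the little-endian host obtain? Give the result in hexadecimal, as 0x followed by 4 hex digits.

Stored big-endian, the bytes at ascending addresses are 0A 0D.
Read back as little-endian, the first byte is least significant, giving 0x0D0A.

0x0D0A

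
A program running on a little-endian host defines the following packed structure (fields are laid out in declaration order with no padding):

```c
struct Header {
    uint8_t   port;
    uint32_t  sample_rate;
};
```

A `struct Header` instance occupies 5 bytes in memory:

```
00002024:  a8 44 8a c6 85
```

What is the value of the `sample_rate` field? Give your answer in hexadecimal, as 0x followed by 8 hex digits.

`sample_rate` follows `port` (1 byte), so it starts at byte offset 1 and occupies 4 bytes.
Bytes at offsets 1..4: 44 8A C6 85.
Little-endian stores the least-significant byte at the lowest address.
Reassemble most-significant byte first: 85 C6 8A 44 → 0x85C68A44.

0x85C68A44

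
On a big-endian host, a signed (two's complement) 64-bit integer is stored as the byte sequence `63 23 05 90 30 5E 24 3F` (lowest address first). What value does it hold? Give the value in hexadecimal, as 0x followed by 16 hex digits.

Big-endian: lowest address holds the most-significant byte.
The bytes are already most-significant first: 0x63230590305E243F.

0x63230590305E243F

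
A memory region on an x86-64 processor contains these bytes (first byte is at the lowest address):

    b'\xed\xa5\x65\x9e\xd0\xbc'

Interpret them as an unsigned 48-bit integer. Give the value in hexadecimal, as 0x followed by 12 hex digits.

Little-endian: lowest address holds the least-significant byte.
Reassemble most-significant byte first: BC D0 9E 65 A5 ED → 0xBCD09E65A5ED.

0xBCD09E65A5ED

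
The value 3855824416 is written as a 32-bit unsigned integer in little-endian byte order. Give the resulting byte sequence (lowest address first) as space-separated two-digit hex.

3855824416 in hexadecimal, padded to 32 bits, is 0xE5D33620.
Split into bytes (most-significant first): E5 D3 36 20.
Little-endian stores the least-significant byte at the lowest address.
So at ascending addresses the bytes are 20 36 D3 E5.

20 36 D3 E5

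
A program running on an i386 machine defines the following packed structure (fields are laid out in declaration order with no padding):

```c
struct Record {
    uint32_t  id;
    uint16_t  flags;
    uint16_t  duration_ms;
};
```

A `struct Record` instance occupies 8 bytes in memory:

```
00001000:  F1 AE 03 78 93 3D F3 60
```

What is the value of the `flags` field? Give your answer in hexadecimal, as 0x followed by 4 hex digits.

`flags` follows `id` (4 bytes), so it starts at byte offset 4 and occupies 2 bytes.
Bytes at offsets 4..5: 93 3D.
In little-endian order the low byte comes first in memory.
Reassemble most-significant byte first: 3D 93 → 0x3D93.

0x3D93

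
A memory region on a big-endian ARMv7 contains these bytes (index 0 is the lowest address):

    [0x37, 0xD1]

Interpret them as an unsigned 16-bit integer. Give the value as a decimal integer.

Big-endian: lowest address holds the most-significant byte.
The bytes are already most-significant first: 0x37D1.
0x37D1 = 14289.

14289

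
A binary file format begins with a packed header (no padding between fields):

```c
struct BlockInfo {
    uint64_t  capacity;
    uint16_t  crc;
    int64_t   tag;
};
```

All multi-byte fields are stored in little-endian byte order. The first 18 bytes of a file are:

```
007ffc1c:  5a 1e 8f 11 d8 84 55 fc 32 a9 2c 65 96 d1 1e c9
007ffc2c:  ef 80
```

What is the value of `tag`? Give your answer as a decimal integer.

-9155878383218432724

`tag` follows `capacity` (8 B), `crc` (2 B), so it starts at offset 8 + 2 = 10 and occupies 8 bytes.
Bytes at offsets 10..17: 2C 65 96 D1 1E C9 EF 80.
In little-endian order the low byte comes first in memory.
Reassemble most-significant byte first: 80 EF C9 1E D1 96 65 2C → 0x80EFC91ED196652C.
Top bit is set, so as a signed 64-bit value this is 0x80EFC91ED196652C − 2^64 = -9155878383218432724.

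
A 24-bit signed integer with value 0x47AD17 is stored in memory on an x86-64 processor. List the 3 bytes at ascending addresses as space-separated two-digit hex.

17 AD 47

Split into bytes (most-significant first): 47 AD 17.
Little-endian: lowest address holds the least-significant byte.
So at ascending addresses the bytes are 17 AD 47.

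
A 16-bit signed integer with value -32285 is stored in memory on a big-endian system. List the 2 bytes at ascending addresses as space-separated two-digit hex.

Two's complement of -32285 in 16 bits: 32285 = 0x7E1D; invert → 0x81E2; add 1 → 0x81E3.
Split into bytes (most-significant first): 81 E3.
Big-endian stores the most-significant byte at the lowest address.
So the memory order matches the most-significant-first order: 81 E3.

81 E3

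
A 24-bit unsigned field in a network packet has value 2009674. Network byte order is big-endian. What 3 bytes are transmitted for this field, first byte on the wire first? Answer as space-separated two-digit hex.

2009674 in hexadecimal, padded to 24 bits, is 0x1EAA4A.
Split into bytes (most-significant first): 1E AA 4A.
In big-endian order the high byte comes first in memory.
So the memory order matches the most-significant-first order: 1E AA 4A.

1E AA 4A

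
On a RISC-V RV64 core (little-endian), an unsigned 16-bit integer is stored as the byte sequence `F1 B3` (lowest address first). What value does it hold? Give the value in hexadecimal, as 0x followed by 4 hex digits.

Little-endian stores the least-significant byte at the lowest address.
Reassemble most-significant byte first: B3 F1 → 0xB3F1.

0xB3F1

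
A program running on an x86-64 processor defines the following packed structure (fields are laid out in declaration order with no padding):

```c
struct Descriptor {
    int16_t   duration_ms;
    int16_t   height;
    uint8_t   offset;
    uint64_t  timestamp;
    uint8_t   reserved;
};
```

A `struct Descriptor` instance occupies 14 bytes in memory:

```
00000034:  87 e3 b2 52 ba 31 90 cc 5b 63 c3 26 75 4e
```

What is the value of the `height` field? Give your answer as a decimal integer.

`height` follows `duration_ms` (2 bytes), so it starts at byte offset 2 and occupies 2 bytes.
Bytes at offsets 2..3: B2 52.
Little-endian stores the least-significant byte at the lowest address.
Reassemble most-significant byte first: 52 B2 → 0x52B2.
0x52B2 = 21170.

21170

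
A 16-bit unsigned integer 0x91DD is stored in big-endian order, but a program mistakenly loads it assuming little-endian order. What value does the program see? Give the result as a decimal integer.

Stored big-endian, the bytes at ascending addresses are 91 DD.
Read back as little-endian, the first byte is least significant, giving 0xDD91.
0xDD91 = 56721.

56721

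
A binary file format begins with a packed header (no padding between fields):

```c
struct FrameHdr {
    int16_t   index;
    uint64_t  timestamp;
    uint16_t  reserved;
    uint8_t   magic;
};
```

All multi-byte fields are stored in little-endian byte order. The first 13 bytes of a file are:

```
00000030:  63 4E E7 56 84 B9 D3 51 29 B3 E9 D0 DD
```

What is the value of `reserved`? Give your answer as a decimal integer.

53481

`reserved` follows `index` (2 B), `timestamp` (8 B), so it starts at offset 2 + 8 = 10 and occupies 2 bytes.
Bytes at offsets 10..11: E9 D0.
Little-endian: lowest address holds the least-significant byte.
Reassemble most-significant byte first: D0 E9 → 0xD0E9.
0xD0E9 = 53481.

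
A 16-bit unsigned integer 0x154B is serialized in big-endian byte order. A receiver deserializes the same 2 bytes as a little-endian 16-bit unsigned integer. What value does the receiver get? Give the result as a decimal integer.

Stored big-endian, the bytes at ascending addresses are 15 4B.
Read back as little-endian, the first byte is least significant, giving 0x4B15.
0x4B15 = 19221.

19221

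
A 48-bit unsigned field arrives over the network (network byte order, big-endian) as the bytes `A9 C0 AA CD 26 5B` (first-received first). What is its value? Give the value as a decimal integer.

186644964386395

In big-endian order the high byte comes first in memory.
The bytes are already most-significant first: 0xA9C0AACD265B.
0xA9C0AACD265B = 186644964386395.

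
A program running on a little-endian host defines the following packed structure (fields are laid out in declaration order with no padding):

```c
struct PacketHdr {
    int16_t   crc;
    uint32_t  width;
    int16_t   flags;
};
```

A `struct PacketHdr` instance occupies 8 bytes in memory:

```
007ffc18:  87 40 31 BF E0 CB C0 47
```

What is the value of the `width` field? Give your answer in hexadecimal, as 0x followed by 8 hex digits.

`width` follows `crc` (2 bytes), so it starts at byte offset 2 and occupies 4 bytes.
Bytes at offsets 2..5: 31 BF E0 CB.
Little-endian stores the least-significant byte at the lowest address.
Reassemble most-significant byte first: CB E0 BF 31 → 0xCBE0BF31.

0xCBE0BF31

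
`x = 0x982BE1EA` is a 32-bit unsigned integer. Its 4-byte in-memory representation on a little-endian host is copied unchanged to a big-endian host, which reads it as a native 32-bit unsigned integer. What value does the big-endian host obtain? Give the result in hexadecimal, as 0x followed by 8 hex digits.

Stored little-endian, the bytes at ascending addresses are EA E1 2B 98.
Read back as big-endian, the last byte is least significant, giving 0xEAE12B98.

0xEAE12B98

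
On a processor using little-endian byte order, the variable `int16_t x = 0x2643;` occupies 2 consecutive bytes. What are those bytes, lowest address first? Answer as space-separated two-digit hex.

Split into bytes (most-significant first): 26 43.
Little-endian stores the least-significant byte at the lowest address.
So at ascending addresses the bytes are 43 26.

43 26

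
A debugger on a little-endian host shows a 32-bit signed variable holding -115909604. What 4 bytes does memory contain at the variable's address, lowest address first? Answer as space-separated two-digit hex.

1C 5C 17 F9

Two's complement of -115909604 in 32 bits: 115909604 = 0x06E8A3E4; invert → 0xF9175C1B; add 1 → 0xF9175C1C.
Split into bytes (most-significant first): F9 17 5C 1C.
Little-endian stores the least-significant byte at the lowest address.
So at ascending addresses the bytes are 1C 5C 17 F9.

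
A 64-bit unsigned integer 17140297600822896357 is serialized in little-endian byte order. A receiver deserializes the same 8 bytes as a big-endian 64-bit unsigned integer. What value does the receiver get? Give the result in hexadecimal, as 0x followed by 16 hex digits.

17140297600822896357 in 64-bit hexadecimal is 0xEDDE91DAD18766E5.
Stored little-endian, the bytes at ascending addresses are E5 66 87 D1 DA 91 DE ED.
Read back as big-endian, the last byte is least significant, giving 0xE56687D1DA91DEED.

0xE56687D1DA91DEED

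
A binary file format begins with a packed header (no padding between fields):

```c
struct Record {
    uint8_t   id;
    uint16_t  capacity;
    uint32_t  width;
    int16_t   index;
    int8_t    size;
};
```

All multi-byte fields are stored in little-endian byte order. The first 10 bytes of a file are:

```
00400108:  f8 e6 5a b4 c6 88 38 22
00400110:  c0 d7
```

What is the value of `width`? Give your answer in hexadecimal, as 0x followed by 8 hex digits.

`width` follows `id` (1 B), `capacity` (2 B), so it starts at offset 1 + 2 = 3 and occupies 4 bytes.
Bytes at offsets 3..6: B4 C6 88 38.
Little-endian: lowest address holds the least-significant byte.
Reassemble most-significant byte first: 38 88 C6 B4 → 0x3888C6B4.

0x3888C6B4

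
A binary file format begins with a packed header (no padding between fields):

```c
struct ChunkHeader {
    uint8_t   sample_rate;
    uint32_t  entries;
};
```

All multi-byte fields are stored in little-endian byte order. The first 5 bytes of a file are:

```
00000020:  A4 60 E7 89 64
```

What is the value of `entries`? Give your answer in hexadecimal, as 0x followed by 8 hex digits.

`entries` follows `sample_rate` (1 byte), so it starts at byte offset 1 and occupies 4 bytes.
Bytes at offsets 1..4: 60 E7 89 64.
Little-endian stores the least-significant byte at the lowest address.
Reassemble most-significant byte first: 64 89 E7 60 → 0x6489E760.

0x6489E760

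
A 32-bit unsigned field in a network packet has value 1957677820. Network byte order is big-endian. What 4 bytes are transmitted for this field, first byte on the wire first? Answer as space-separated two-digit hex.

74 AF CA FC

1957677820 in hexadecimal, padded to 32 bits, is 0x74AFCAFC.
Split into bytes (most-significant first): 74 AF CA FC.
In big-endian order the high byte comes first in memory.
So the memory order matches the most-significant-first order: 74 AF CA FC.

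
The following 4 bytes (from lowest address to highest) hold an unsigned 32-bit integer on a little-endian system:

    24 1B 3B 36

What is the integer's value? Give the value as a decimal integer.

909843236

In little-endian order the low byte comes first in memory.
Reassemble most-significant byte first: 36 3B 1B 24 → 0x363B1B24.
0x363B1B24 = 909843236.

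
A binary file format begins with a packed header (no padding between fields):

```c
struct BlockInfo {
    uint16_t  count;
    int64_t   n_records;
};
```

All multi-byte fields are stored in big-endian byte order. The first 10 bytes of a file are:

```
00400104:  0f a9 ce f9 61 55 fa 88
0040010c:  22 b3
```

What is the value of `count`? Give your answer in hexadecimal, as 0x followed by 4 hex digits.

`count` is the first field, at byte offset 0, occupying 2 bytes.
Bytes at offsets 0..1: 0F A9.
Big-endian: lowest address holds the most-significant byte.
The bytes are already most-significant first: 0x0FA9.

0x0FA9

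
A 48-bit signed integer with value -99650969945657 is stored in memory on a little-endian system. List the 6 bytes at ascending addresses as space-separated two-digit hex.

Two's complement of -99650969945657 in 48 bits: 99650969945657 = 0x5AA1CCAA4639; invert → 0xA55E3355B9C6; add 1 → 0xA55E3355B9C7.
Split into bytes (most-significant first): A5 5E 33 55 B9 C7.
Little-endian: lowest address holds the least-significant byte.
So at ascending addresses the bytes are C7 B9 55 33 5E A5.

C7 B9 55 33 5E A5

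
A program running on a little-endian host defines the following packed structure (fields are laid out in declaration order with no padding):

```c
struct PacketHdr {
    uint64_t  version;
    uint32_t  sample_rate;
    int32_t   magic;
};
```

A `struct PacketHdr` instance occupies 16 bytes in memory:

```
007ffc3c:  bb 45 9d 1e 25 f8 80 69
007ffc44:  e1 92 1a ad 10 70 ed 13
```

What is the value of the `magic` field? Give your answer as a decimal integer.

334327824

`magic` follows `version` (8 B), `sample_rate` (4 B), so it starts at offset 8 + 4 = 12 and occupies 4 bytes.
Bytes at offsets 12..15: 10 70 ED 13.
In little-endian order the low byte comes first in memory.
Reassemble most-significant byte first: 13 ED 70 10 → 0x13ED7010.
0x13ED7010 = 334327824.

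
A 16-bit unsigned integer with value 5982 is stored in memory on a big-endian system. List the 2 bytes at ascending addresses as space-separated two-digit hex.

17 5E

5982 in hexadecimal, padded to 16 bits, is 0x175E.
Split into bytes (most-significant first): 17 5E.
Big-endian stores the most-significant byte at the lowest address.
So the memory order matches the most-significant-first order: 17 5E.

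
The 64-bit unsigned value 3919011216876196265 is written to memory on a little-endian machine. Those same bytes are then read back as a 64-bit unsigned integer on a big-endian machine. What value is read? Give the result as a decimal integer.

12200723205322662710

3919011216876196265 in 64-bit hexadecimal is 0x36631FF01CAD51A9.
Stored little-endian, the bytes at ascending addresses are A9 51 AD 1C F0 1F 63 36.
Read back as big-endian, the last byte is least significant, giving 0xA951AD1CF01F6336.
0xA951AD1CF01F6336 = 12200723205322662710.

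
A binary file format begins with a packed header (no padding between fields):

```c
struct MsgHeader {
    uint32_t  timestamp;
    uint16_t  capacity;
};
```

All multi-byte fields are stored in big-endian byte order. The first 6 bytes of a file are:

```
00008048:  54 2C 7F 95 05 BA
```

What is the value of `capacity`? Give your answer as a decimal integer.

`capacity` follows `timestamp` (4 bytes), so it starts at byte offset 4 and occupies 2 bytes.
Bytes at offsets 4..5: 05 BA.
Big-endian: lowest address holds the most-significant byte.
The bytes are already most-significant first: 0x05BA.
0x05BA = 1466.

1466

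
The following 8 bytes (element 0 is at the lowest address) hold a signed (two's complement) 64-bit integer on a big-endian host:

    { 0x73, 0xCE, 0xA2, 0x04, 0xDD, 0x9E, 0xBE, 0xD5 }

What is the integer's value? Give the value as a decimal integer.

Big-endian stores the most-significant byte at the lowest address.
The bytes are already most-significant first: 0x73CEA204DD9EBED5.
0x73CEA204DD9EBED5 = 8344785301345844949.

8344785301345844949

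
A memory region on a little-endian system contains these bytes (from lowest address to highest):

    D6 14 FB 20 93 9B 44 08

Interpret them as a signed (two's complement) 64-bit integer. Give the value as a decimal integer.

Little-endian stores the least-significant byte at the lowest address.
Reassemble most-significant byte first: 08 44 9B 93 20 FB 14 D6 → 0x08449B9320FB14D6.
0x08449B9320FB14D6 = 595772106935571670.

595772106935571670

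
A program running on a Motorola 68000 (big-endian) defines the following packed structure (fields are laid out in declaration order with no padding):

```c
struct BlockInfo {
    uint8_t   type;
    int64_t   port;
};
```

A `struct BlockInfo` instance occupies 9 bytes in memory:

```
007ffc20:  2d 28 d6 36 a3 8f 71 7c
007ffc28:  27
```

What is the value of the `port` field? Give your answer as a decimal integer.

2942599482647346215

`port` follows `type` (1 byte), so it starts at byte offset 1 and occupies 8 bytes.
Bytes at offsets 1..8: 28 D6 36 A3 8F 71 7C 27.
In big-endian order the high byte comes first in memory.
The bytes are already most-significant first: 0x28D636A38F717C27.
0x28D636A38F717C27 = 2942599482647346215.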